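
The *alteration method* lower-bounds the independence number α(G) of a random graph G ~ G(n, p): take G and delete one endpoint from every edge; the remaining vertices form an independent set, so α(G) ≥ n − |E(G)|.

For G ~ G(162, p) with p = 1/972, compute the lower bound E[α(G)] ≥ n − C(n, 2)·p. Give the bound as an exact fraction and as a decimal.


E[|E(G)|] = C(162, 2)·p = 13041 · (1/972) = 161/12.
E[α(G)] ≥ n − E[|E(G)|] = 162 − 161/12 = 1783/12.
Numerically: ≈ 148.583333.
(This is only a lower bound; the true E[α(G)] may be larger.)

E[α(G)] ≥ 1783/12 ≈ 148.583333.


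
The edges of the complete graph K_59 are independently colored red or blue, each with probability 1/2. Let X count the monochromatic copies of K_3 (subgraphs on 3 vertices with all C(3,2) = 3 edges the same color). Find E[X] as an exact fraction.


Let X = Σ_S X_S over the C(59, 3) = 32509 subsets S of size 3, where X_S = 1 if the K_3 on S is monochromatic.
For a fixed S, the K_3 on S has C(3, 2) = 3 edges. P[all 3 edges red] = (1/2)^3, and likewise for blue, so P[monochromatic] = 2·(1/2)^3 = 2^{1 − 3} = 1/4.
Summing: E[X] = C(59, 3) · 2^{1 − 3} = 32509 · 1/4 = 32509/4.
Numerically: E[X] ≈ 8127.25000.

E[X] = C(59,3)·2^(1−C(3,2)) = 32509/4 ≈ 8127.25000.


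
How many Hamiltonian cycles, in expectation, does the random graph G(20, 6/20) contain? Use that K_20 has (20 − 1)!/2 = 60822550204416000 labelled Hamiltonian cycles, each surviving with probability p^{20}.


K_20 has (20 − 1)!/2 = 60822550204416000 labelled Hamiltonian cycles.
For each such Hamiltonian cycle H, let X_H = 1 if all 20 edges of H are present in G. Then P[X_H = 1] = p^{20} = (3/10)^{20} = 3486784401/100000000000000000000.
By linearity of expectation: E[X] = Σ_H E[X_H] = 60822550204416000 · p^{20} = 60822550204416000 · 3486784401/100000000000000000000 = 51776152168407487821/24414062500000.
Numerically: E[X] ≈ 2.1208e+06.

E[X] = 60822550204416000 · (3/10)^{20} = 51776152168407487821/24414062500000 ≈ 2.1208e+06.


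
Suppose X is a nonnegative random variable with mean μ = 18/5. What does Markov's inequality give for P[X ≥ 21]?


μ = E[X] = 18/5, a = 21.
Markov: P[X ≥ 21] ≤ μ/a = (18/5)/21 = 6/35.
Numerically: ≈ 0.17143.
(Since a = 21 > μ = 3.60000, the bound 6/35 is < 1 and informative.)

P[X ≥ 21] ≤ 6/35 ≈ 0.17143.


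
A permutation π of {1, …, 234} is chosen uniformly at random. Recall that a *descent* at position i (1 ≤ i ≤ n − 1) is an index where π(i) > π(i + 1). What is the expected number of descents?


Write X = Σ X_I over i = 1, …, 233, with X_I the indicator of one descent.
There are 233 indicators.
For each fixed i, the pair (π(i), π(i+1)) is a uniformly random ordered pair of distinct values from {1, …, 234}; by symmetry P[π(i) > π(i+1)] = 1/2.
By linearity: E[X] = 233 · (1/2) = (234 − 1) · (1/2) = 233/2 ≈ 116.500.

E[X] = 233/2 = 116.500.


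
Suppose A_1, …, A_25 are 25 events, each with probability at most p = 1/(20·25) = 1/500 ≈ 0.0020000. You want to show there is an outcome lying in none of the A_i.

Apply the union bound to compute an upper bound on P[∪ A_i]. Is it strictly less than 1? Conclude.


Union bound: P[∪_{i=1}^{25} A_i] ≤ Σ_i P[A_i] ≤ 25·p = 25·(1/500) = 1/20.
Numerically: 1/20 ≈ 0.0500000.
Is 1/20 < 1? YES.
Since P[∪ A_i] ≤ 1/20 < 1, the complement has P[∩ A_i^c] ≥ 1 − 1/20 = 19/20 > 0, so some outcome avoids every A_i.

25·p = 1/20 ≈ 0.0500000; existence CERTIFIED by the union bound.


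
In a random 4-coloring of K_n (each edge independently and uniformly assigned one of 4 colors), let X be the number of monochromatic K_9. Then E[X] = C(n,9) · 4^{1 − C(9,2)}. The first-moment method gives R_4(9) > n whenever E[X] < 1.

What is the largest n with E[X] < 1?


We need C(n, 9) · 4^{1 − 36} < 1, i.e. C(n, 9) < 4^{36 − 1} = 1180591620717411303424.
Check values of n near the boundary:
  n = 913: C(913, 9) = 1167605542753639808390; 1167605542753639808390 < 1180591620717411303424? YES
  n = 914: C(914, 9) = 1179217089587653905932; 1179217089587653905932 < 1180591620717411303424? YES
  n = 915: C(915, 9) = 1190931166636537885130; 1190931166636537885130 < 1180591620717411303424? NO
  n = 916: C(916, 9) = 1202748565202942340440; 1202748565202942340440 < 1180591620717411303424? NO
The largest n with C(n, 9) < 1180591620717411303424 is n = 914 (where E[X] = 294804272396913476483/295147905179352825856 ≈ 0.9988). Hence R_4(9) > 914, i.e. R_4(9) ≥ 915.

Largest n = 914; hence R_4(9) > 914.


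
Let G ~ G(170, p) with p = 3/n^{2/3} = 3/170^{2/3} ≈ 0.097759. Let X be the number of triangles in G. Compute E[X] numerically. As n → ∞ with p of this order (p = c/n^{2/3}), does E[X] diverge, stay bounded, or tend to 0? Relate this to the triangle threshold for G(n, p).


Number of potential triangles: C(170, 3) = 804440.
Each occurs with probability p³ ≈ (0.097759)³ ≈ 9.3425606e-04.
By linearity: E[X] = C(170, 3)·p³ ≈ 804440 · 9.3425606e-04 ≈ 751.55294.
Since α = 2/3 < 1, p = c/n^{2/3} ≫ 1/n is above the triangle threshold p ~ 1/n. Asymptotically E[X] ~ (c³/6)·n^{3(1−α)} = (3³/6)·n^{1} → ∞; triangles are abundant w.h.p.

E[X] ≈ 751.55294; in regime p = Θ(1/n^{2/3}) E[X] diverges (above the triangle threshold p ~ 1/n).


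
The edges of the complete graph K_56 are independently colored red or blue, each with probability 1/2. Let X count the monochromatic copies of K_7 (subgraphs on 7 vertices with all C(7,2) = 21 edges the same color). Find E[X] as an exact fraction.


Let X = Σ_S X_S over the C(56, 7) = 231917400 subsets S of size 7, where X_S = 1 if the K_7 on S is monochromatic.
For a fixed S, the K_7 on S has C(7, 2) = 21 edges. P[all 21 edges red] = (1/2)^21, and likewise for blue, so P[monochromatic] = 2·(1/2)^21 = 2^{1 − 21} = 1/1048576.
By linearity: E[X] = C(56, 7) · 2^{1 − 21} = 231917400 · 1/1048576 = 28989675/131072.
Numerically: E[X] ≈ 221.173668.

E[X] = C(56,7)·2^(1−C(7,2)) = 28989675/131072 ≈ 221.173668.


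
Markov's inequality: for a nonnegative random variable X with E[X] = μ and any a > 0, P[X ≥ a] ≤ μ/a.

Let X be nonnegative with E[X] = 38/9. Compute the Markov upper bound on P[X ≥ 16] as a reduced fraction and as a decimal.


μ = E[X] = 38/9, a = 16.
Markov: P[X ≥ 16] ≤ μ/a = (38/9)/16 = 19/72.
Numerically: ≈ 0.263889.
(Since a = 16 > μ = 4.222222, the bound 19/72 is < 1 and informative.)

P[X ≥ 16] ≤ 19/72 ≈ 0.263889.


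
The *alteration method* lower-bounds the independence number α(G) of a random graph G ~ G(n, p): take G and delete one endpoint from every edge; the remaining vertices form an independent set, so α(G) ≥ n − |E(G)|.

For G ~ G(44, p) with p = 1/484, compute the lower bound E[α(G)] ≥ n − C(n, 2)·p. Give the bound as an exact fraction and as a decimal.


E[|E(G)|] = C(44, 2)·p = 946 · (1/484) = 43/22.
E[α(G)] ≥ n − E[|E(G)|] = 44 − 43/22 = 925/22.
Numerically: ≈ 42.04545.
(This is only a lower bound; the true E[α(G)] may be larger.)

E[α(G)] ≥ 925/22 ≈ 42.04545.


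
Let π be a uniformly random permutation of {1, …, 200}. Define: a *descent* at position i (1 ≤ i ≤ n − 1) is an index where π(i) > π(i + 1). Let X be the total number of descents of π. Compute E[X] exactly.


Write X = Σ X_I over i = 1, …, 199, with X_I the indicator of one descent.
There are 199 indicators.
For each fixed i, the pair (π(i), π(i+1)) is a uniformly random ordered pair of distinct values from {1, …, 200}; by symmetry P[π(i) > π(i+1)] = 1/2.
By linearity: E[X] = 199 · (1/2) = (200 − 1) · (1/2) = 199/2 ≈ 99.500.

E[X] = 199/2 = 99.500.


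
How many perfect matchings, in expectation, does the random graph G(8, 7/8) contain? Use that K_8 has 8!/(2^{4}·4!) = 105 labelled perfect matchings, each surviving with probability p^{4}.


K_8 has 8!/(2^{4}·4!) = 105 labelled perfect matchings.
For each such perfect matching H, let X_H = 1 if all 4 edges of H are present in G. Then P[X_H = 1] = p^{4} = (7/8)^{4} = 2401/4096.
Summing the indicators: E[X] = Σ_H E[X_H] = 105 · p^{4} = 105 · 2401/4096 = 252105/4096.
Numerically: E[X] ≈ 61.5.

E[X] = 105 · (7/8)^{4} = 252105/4096 ≈ 61.5.


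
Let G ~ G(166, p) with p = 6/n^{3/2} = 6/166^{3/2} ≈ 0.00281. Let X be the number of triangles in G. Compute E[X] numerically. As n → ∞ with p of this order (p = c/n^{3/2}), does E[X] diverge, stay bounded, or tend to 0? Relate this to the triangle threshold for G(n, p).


Number of potential triangles: C(166, 3) = 748660.
Each occurs with probability p³ ≈ (0.00281)³ ≈ 2.20784e-08.
By linearity: E[X] = C(166, 3)·p³ ≈ 748660 · 2.20784e-08 ≈ 0.017.
Since α = 3/2 > 1, p = c/n^{3/2} = o(1/n) is below the triangle threshold p ~ 1/n. Asymptotically E[X] ~ (c³/6)·n^{3(1−α)} = (6³/6)·n^{-1.5} → 0, so by Markov's inequality G has no triangles w.h.p.

E[X] ≈ 0.017; in regime p = Θ(1/n^{3/2}) E[X] tends to 0 (below the triangle threshold p ~ 1/n).


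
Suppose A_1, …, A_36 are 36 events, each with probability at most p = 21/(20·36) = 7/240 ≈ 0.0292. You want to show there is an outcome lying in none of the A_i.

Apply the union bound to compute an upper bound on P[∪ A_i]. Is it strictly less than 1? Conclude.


Union bound: P[∪_{i=1}^{36} A_i] ≤ Σ_i P[A_i] ≤ 36·p = 36·(7/240) = 21/20.
Numerically: 21/20 ≈ 1.0500.
Is 21/20 < 1? NO.
Since the bound 21/20 is ≥ 1, the union bound is uninformative here; it does NOT by itself certify existence.

36·p = 21/20 ≈ 1.0500; existence NOT certified by the union bound.


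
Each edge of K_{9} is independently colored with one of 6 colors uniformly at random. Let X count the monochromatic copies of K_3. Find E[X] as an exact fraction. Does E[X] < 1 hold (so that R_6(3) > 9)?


E[X] = C(9, 3) · 6^{1 − 3} = 84 · 6^{−2} = 84/36.
As a reduced fraction: E[X] = 7/3 ≈ 2.333333.
Is E[X] < 1? NO.
Since E[X] ≥ 1, the first-moment bound is inconclusive at n = 9; it does NOT by itself certify R_6(3) > 9.

E[X] = 7/3 ≈ 2.333333; E[X] ≥ 1; first-moment method inconclusive here.


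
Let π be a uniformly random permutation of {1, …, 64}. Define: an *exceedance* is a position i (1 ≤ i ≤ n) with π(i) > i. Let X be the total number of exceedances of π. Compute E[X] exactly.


Write X = Σ_{i=1}^{64} X_i, where X_i = 1_{π(i) > i}.
For each fixed i, π(i) is uniform over {1, …, 64} (marginal of a uniform permutation), so P[π(i) > i] = (n − i)/n. Summing: Σ_{i=1}^{64} (n − i)/n = (0 + 1 + … + 63)/64 = 64(64 − 1)/(2·64) = (64 − 1)/2.
Hence E[X] = Σ_{i=1}^{64} (64 − i)/64 = 63/2 ≈ 31.500.

E[X] = 63/2 = 31.500.


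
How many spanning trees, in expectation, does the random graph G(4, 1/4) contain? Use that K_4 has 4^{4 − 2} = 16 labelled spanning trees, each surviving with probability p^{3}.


K_4 has 4^{4 − 2} = 16 labelled spanning trees.
For each such spanning tree H, let X_H = 1 if all 3 edges of H are present in G. Then P[X_H = 1] = p^{3} = (1/4)^{3} = 1/64.
By linearity: E[X] = Σ_H E[X_H] = 16 · p^{3} = 16 · 1/64 = 1/4.
Numerically: E[X] ≈ 0.25.

E[X] = 16 · (1/4)^{3} = 1/4 ≈ 0.25.


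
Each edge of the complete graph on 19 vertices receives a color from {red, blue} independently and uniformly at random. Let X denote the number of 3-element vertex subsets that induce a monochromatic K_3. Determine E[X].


Let X = Σ_S X_S over the C(19, 3) = 969 subsets S of size 3, where X_S = 1 if the K_3 on S is monochromatic.
For a fixed S, the K_3 on S has C(3, 2) = 3 edges. P[all 3 edges red] = (1/2)^3, and likewise for blue, so P[monochromatic] = 2·(1/2)^3 = 2^{1 − 3} = 1/4.
Summing: E[X] = C(19, 3) · 2^{1 − 3} = 969 · 1/4 = 969/4.
Numerically: E[X] ≈ 242.25000.

E[X] = C(19,3)·2^(1−C(3,2)) = 969/4 ≈ 242.25000.


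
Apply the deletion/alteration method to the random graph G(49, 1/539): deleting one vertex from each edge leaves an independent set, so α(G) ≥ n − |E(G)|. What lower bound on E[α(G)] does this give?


E[|E(G)|] = C(49, 2)·p = 1176 · (1/539) = 24/11.
E[α(G)] ≥ n − E[|E(G)|] = 49 − 24/11 = 515/11.
Numerically: ≈ 46.818182.
(This is only a lower bound; the true E[α(G)] may be larger.)

E[α(G)] ≥ 515/11 ≈ 46.818182.


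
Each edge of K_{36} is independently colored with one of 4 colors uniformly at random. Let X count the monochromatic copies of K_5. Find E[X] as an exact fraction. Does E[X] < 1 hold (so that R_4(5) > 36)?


E[X] = C(36, 5) · 4^{1 − 10} = 376992 · 4^{−9} = 376992/262144.
As a reduced fraction: E[X] = 11781/8192 ≈ 1.4381104.
Is E[X] < 1? NO.
Since E[X] ≥ 1, the first-moment bound is inconclusive at n = 36; it does NOT by itself certify R_4(5) > 36.

E[X] = 11781/8192 ≈ 1.4381104; E[X] ≥ 1; first-moment method inconclusive here.


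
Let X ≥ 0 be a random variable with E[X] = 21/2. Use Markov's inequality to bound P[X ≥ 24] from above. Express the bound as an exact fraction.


μ = E[X] = 21/2, a = 24.
Markov: P[X ≥ 24] ≤ μ/a = (21/2)/24 = 7/16.
Numerically: ≈ 0.438.
(Since a = 24 > μ = 10.500, the bound 7/16 is < 1 and informative.)

P[X ≥ 24] ≤ 7/16 ≈ 0.438.


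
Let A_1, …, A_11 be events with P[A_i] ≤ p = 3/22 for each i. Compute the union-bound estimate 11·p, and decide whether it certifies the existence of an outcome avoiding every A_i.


Union bound: P[∪_{i=1}^{11} A_i] ≤ Σ_i P[A_i] ≤ 11·p = 11·(3/22) = 3/2.
Numerically: 3/2 ≈ 1.50000.
Is 3/2 < 1? NO.
Since the bound 3/2 is ≥ 1, the union bound is uninformative here; it does NOT by itself certify existence.

11·p = 3/2 ≈ 1.50000; existence NOT certified by the union bound.


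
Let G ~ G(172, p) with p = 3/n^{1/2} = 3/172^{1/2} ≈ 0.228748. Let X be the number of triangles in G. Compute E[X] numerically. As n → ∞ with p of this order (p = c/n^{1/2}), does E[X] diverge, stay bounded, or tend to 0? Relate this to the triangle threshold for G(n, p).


Number of potential triangles: C(172, 3) = 833340.
Each occurs with probability p³ ≈ (0.228748)³ ≈ 1.19693645e-02.
By linearity: E[X] = C(172, 3)·p³ ≈ 833340 · 1.19693645e-02 ≈ 9974.550239.
Since α = 1/2 < 1, p = c/n^{1/2} ≫ 1/n is above the triangle threshold p ~ 1/n. Asymptotically E[X] ~ (c³/6)·n^{3(1−α)} = (3³/6)·n^{1.5} → ∞; triangles are abundant w.h.p.

E[X] ≈ 9974.550239; in regime p = Θ(1/n^{1/2}) E[X] diverges (above the triangle threshold p ~ 1/n).


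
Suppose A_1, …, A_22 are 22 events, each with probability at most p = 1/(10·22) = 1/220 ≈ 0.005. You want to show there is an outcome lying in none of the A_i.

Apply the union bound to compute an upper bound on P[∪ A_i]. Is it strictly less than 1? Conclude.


Union bound: P[∪_{i=1}^{22} A_i] ≤ Σ_i P[A_i] ≤ 22·p = 22·(1/220) = 1/10.
Numerically: 1/10 ≈ 0.100.
Is 1/10 < 1? YES.
Since P[∪ A_i] ≤ 1/10 < 1, the complement has P[∩ A_i^c] ≥ 1 − 1/10 = 9/10 > 0, so some outcome avoids every A_i.

22·p = 1/10 ≈ 0.100; existence CERTIFIED by the union bound.


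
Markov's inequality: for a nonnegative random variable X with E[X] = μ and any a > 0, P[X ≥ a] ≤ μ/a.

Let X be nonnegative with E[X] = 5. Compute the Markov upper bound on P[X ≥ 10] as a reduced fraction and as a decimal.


μ = E[X] = 5, a = 10.
Markov: P[X ≥ 10] ≤ μ/a = (5)/10 = 1/2.
Numerically: ≈ 0.50000.
(Since a = 10 > μ = 5.00000, the bound 1/2 is < 1 and informative.)

P[X ≥ 10] ≤ 1/2 ≈ 0.50000.


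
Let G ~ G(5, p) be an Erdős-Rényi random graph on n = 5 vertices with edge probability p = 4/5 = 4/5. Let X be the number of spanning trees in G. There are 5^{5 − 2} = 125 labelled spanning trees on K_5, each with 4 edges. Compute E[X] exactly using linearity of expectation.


K_5 has 5^{5 − 2} = 125 labelled spanning trees.
For each such spanning tree H, let X_H = 1 if all 4 edges of H are present in G. Then P[X_H = 1] = p^{4} = (4/5)^{4} = 256/625.
By linearity: E[X] = Σ_H E[X_H] = 125 · p^{4} = 125 · 256/625 = 256/5.
Numerically: E[X] ≈ 51.2.

E[X] = 125 · (4/5)^{4} = 256/5 ≈ 51.2.


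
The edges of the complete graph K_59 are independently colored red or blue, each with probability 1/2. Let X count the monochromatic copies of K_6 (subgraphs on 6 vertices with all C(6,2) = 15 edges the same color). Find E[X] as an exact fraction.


Let X = Σ_S X_S over the C(59, 6) = 45057474 subsets S of size 6, where X_S = 1 if the K_6 on S is monochromatic.
For a fixed S, the K_6 on S has C(6, 2) = 15 edges. P[all 15 edges red] = (1/2)^15, and likewise for blue, so P[monochromatic] = 2·(1/2)^15 = 2^{1 − 15} = 1/16384.
By linearity: E[X] = C(59, 6) · 2^{1 − 15} = 45057474 · 1/16384 = 22528737/8192.
Numerically: E[X] ≈ 2750.0900.

E[X] = C(59,6)·2^(1−C(6,2)) = 22528737/8192 ≈ 2750.0900.


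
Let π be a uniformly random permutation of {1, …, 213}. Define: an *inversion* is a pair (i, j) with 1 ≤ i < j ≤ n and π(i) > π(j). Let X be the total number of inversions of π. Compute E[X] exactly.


Write X = Σ X_I over the C(213, 2) = 22578 pairs i < j, with X_I the indicator of one inversion.
There are 22578 indicators.
For each fixed pair i < j, the values π(i) and π(j) are two distinct elements of {1, …, 213} in uniformly random order; by symmetry P[π(i) > π(j)] = 1/2.
By linearity: E[X] = 22578 · (1/2) = C(213, 2) · (1/2) = 22578/2 = 11289 ≈ 11289.000.

E[X] = 11289 = 11289.000.


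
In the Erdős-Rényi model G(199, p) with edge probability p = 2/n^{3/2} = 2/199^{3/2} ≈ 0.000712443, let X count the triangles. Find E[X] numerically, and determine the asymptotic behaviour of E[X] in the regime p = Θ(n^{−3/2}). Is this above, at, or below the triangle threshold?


Number of potential triangles: C(199, 3) = 1293699.
Each occurs with probability p³ ≈ (0.000712443)³ ≈ 3.61618919e-10.
By linearity: E[X] = C(199, 3)·p³ ≈ 1293699 · 3.61618919e-10 ≈ 0.000468.
Since α = 3/2 > 1, p = c/n^{3/2} = o(1/n) is below the triangle threshold p ~ 1/n. Asymptotically E[X] ~ (c³/6)·n^{3(1−α)} = (2³/6)·n^{-1.5} → 0, so by Markov's inequality G has no triangles w.h.p.

E[X] ≈ 0.000468; in regime p = Θ(1/n^{3/2}) E[X] tends to 0 (below the triangle threshold p ~ 1/n).


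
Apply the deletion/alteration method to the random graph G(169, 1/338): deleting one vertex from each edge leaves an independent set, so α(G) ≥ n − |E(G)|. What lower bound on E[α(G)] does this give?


E[|E(G)|] = C(169, 2)·p = 14196 · (1/338) = 42.
E[α(G)] ≥ n − E[|E(G)|] = 169 − 42 = 127.
Numerically: ≈ 127.00000.
(This is only a lower bound; the true E[α(G)] may be larger.)

E[α(G)] ≥ 127 ≈ 127.00000.


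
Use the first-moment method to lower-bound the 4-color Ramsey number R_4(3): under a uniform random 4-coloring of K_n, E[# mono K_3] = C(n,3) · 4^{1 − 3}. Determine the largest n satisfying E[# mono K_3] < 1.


We need C(n, 3) · 4^{1 − 3} < 1, i.e. C(n, 3) < 4^{3 − 1} = 16.
Check values of n near the boundary:
  n = 4: C(4, 3) = 4; 4 < 16? YES
  n = 5: C(5, 3) = 10; 10 < 16? YES
  n = 6: C(6, 3) = 20; 20 < 16? NO
  n = 7: C(7, 3) = 35; 35 < 16? NO
The largest n with C(n, 3) < 16 is n = 5 (where E[X] = 5/8 ≈ 0.62500). Hence R_4(3) > 5, i.e. R_4(3) ≥ 6.

Largest n = 5; hence R_4(3) > 5.


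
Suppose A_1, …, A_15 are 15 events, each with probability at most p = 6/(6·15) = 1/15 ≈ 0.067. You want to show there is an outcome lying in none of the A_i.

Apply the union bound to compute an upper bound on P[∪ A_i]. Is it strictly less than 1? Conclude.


Union bound: P[∪_{i=1}^{15} A_i] ≤ Σ_i P[A_i] ≤ 15·p = 15·(1/15) = 1.
Numerically: 1 ≈ 1.000.
Is 1 < 1? NO.
Since the bound 1 is ≥ 1, the union bound is uninformative here; it does NOT by itself certify existence.

15·p = 1 ≈ 1.000; existence NOT certified by the union bound.


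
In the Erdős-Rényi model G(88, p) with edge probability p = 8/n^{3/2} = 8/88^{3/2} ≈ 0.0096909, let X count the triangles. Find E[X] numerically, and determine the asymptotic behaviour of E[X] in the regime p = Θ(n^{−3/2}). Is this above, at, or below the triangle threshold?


Number of potential triangles: C(88, 3) = 109736.
Each occurs with probability p³ ≈ (0.0096909)³ ≈ 9.1011849e-07.
By linearity: E[X] = C(88, 3)·p³ ≈ 109736 · 9.1011849e-07 ≈ 0.09987.
Since α = 3/2 > 1, p = c/n^{3/2} = o(1/n) is below the triangle threshold p ~ 1/n. Asymptotically E[X] ~ (c³/6)·n^{3(1−α)} = (8³/6)·n^{-1.5} → 0, so by Markov's inequality G has no triangles w.h.p.

E[X] ≈ 0.09987; in regime p = Θ(1/n^{3/2}) E[X] tends to 0 (below the triangle threshold p ~ 1/n).


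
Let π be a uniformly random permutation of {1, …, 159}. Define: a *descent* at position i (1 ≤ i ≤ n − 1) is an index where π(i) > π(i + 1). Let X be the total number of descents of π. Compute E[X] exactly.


Write X = Σ X_I over i = 1, …, 158, with X_I the indicator of one descent.
There are 158 indicators.
For each fixed i, the pair (π(i), π(i+1)) is a uniformly random ordered pair of distinct values from {1, …, 159}; by symmetry P[π(i) > π(i+1)] = 1/2.
By linearity: E[X] = 158 · (1/2) = (159 − 1) · (1/2) = 79 ≈ 79.00000.

E[X] = 79 = 79.00000.


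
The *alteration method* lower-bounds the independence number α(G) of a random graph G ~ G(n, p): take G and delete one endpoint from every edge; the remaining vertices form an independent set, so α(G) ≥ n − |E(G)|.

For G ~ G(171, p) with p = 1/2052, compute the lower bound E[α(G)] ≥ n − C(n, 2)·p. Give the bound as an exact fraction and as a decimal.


E[|E(G)|] = C(171, 2)·p = 14535 · (1/2052) = 85/12.
E[α(G)] ≥ n − E[|E(G)|] = 171 − 85/12 = 1967/12.
Numerically: ≈ 163.9167.
(This is only a lower bound; the true E[α(G)] may be larger.)

E[α(G)] ≥ 1967/12 ≈ 163.9167.


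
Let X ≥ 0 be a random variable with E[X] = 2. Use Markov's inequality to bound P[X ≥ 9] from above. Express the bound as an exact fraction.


μ = E[X] = 2, a = 9.
Markov: P[X ≥ 9] ≤ μ/a = (2)/9 = 2/9.
Numerically: ≈ 0.222222.
(Since a = 9 > μ = 2.000000, the bound 2/9 is < 1 and informative.)

P[X ≥ 9] ≤ 2/9 ≈ 0.222222.


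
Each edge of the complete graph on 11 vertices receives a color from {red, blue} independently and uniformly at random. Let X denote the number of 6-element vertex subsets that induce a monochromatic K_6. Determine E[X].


Let X = Σ_S X_S over the C(11, 6) = 462 subsets S of size 6, where X_S = 1 if the K_6 on S is monochromatic.
For a fixed S, the K_6 on S has C(6, 2) = 15 edges. P[all 15 edges red] = (1/2)^15, and likewise for blue, so P[monochromatic] = 2·(1/2)^15 = 2^{1 − 15} = 1/16384.
By linearity: E[X] = C(11, 6) · 2^{1 − 15} = 462 · 1/16384 = 231/8192.
Numerically: E[X] ≈ 0.02820.

E[X] = C(11,6)·2^(1−C(6,2)) = 231/8192 ≈ 0.02820.


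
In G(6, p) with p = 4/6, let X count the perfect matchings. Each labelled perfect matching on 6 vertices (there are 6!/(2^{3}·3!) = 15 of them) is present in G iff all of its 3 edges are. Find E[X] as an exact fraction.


K_6 has 6!/(2^{3}·3!) = 15 labelled perfect matchings.
For each such perfect matching H, let X_H = 1 if all 3 edges of H are present in G. Then P[X_H = 1] = p^{3} = (2/3)^{3} = 8/27.
Summing the indicators: E[X] = Σ_H E[X_H] = 15 · p^{3} = 15 · 8/27 = 40/9.
Numerically: E[X] ≈ 4.4444.

E[X] = 15 · (2/3)^{3} = 40/9 ≈ 4.4444.


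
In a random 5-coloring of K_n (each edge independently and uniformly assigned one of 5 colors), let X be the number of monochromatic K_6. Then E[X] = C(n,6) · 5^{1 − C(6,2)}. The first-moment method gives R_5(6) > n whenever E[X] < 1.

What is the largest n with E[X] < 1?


We need C(n, 6) · 5^{1 − 15} < 1, i.e. C(n, 6) < 5^{15 − 1} = 6103515625.
Check values of n near the boundary:
  n = 124: C(124, 6) = 4465475476; 4465475476 < 6103515625? YES
  n = 125: C(125, 6) = 4690625500; 4690625500 < 6103515625? YES
  n = 126: C(126, 6) = 4925156775; 4925156775 < 6103515625? YES
  n = 127: C(127, 6) = 5169379425; 5169379425 < 6103515625? YES
  n = 128: C(128, 6) = 5423611200; 5423611200 < 6103515625? YES
  n = 129: C(129, 6) = 5688177600; 5688177600 < 6103515625? YES
  n = 130: C(130, 6) = 5963412000; 5963412000 < 6103515625? YES
  n = 131: C(131, 6) = 6249655776; 6249655776 < 6103515625? NO
The largest n with C(n, 6) < 6103515625 is n = 130 (where E[X] = 47707296/48828125 ≈ 0.9770454). Hence R_5(6) > 130, i.e. R_5(6) ≥ 131.

Largest n = 130; hence R_5(6) > 130.


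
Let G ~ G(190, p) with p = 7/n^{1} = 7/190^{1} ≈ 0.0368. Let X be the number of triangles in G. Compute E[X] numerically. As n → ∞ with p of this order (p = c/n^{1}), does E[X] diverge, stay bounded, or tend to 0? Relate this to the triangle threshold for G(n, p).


Number of potential triangles: C(190, 3) = 1125180.
Each occurs with probability p³ ≈ (0.0368)³ ≈ 5.00073e-05.
By linearity: E[X] = C(190, 3)·p³ ≈ 1125180 · 5.00073e-05 ≈ 56.267.
Here α = 1, so p = 7/n is exactly at the triangle threshold p ~ 1/n. Asymptotically E[X] → c³/6 = 7³/6 = 343/6 ≈ 57.167, a bounded constant. In this regime the triangle count is asymptotically Poisson(c³/6).

E[X] ≈ 56.267; in regime p = Θ(1/n^{1}) E[X] stays bounded (at the triangle threshold p ~ 1/n).


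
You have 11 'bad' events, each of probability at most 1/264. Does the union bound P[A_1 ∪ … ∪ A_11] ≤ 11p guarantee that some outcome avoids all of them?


Union bound: P[∪_{i=1}^{11} A_i] ≤ Σ_i P[A_i] ≤ 11·p = 11·(1/264) = 1/24.
Numerically: 1/24 ≈ 0.042.
Is 1/24 < 1? YES.
Since P[∪ A_i] ≤ 1/24 < 1, the complement has P[∩ A_i^c] ≥ 1 − 1/24 = 23/24 > 0, so some outcome avoids every A_i.

11·p = 1/24 ≈ 0.042; existence CERTIFIED by the union bound.


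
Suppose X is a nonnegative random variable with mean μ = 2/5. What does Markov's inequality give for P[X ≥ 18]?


μ = E[X] = 2/5, a = 18.
Markov: P[X ≥ 18] ≤ μ/a = (2/5)/18 = 1/45.
Numerically: ≈ 0.022222.
(Since a = 18 > μ = 0.400000, the bound 1/45 is < 1 and informative.)

P[X ≥ 18] ≤ 1/45 ≈ 0.022222.


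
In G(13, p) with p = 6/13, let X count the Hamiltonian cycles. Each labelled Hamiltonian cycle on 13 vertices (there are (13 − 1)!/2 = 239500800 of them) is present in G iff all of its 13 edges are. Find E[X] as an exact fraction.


K_13 has (13 − 1)!/2 = 239500800 labelled Hamiltonian cycles.
For each such Hamiltonian cycle H, let X_H = 1 if all 13 edges of H are present in G. Then P[X_H = 1] = p^{13} = (6/13)^{13} = 13060694016/302875106592253.
By linearity of expectation: E[X] = Σ_H E[X_H] = 239500800 · p^{13} = 239500800 · 13060694016/302875106592253 = 3128046665387212800/302875106592253.
Numerically: E[X] ≈ 1.03e+04.

E[X] = 239500800 · (6/13)^{13} = 3128046665387212800/302875106592253 ≈ 1.03e+04.


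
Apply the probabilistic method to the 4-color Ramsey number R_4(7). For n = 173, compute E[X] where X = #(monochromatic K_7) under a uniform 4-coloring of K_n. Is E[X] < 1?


E[X] = C(173, 7) · 4^{1 − 21} = 813769676772 · 4^{−20} = 813769676772/1099511627776.
As a reduced fraction: E[X] = 203442419193/274877906944 ≈ 0.740119.
Is E[X] < 1? YES.
Since E[X] < 1, there exists a 4-coloring of K_{173} with no monochromatic K_7; hence R_4(7) > 173.

E[X] = 203442419193/274877906944 ≈ 0.740119; E[X] < 1, so R_4(7) > 173.


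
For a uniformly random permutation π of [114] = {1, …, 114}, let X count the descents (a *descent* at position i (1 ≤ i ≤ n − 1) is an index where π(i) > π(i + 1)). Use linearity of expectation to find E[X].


Write X = Σ X_I over i = 1, …, 113, with X_I the indicator of one descent.
There are 113 indicators.
For each fixed i, the pair (π(i), π(i+1)) is a uniformly random ordered pair of distinct values from {1, …, 114}; by symmetry P[π(i) > π(i+1)] = 1/2.
By linearity: E[X] = 113 · (1/2) = (114 − 1) · (1/2) = 113/2 ≈ 56.50000.

E[X] = 113/2 = 56.50000.


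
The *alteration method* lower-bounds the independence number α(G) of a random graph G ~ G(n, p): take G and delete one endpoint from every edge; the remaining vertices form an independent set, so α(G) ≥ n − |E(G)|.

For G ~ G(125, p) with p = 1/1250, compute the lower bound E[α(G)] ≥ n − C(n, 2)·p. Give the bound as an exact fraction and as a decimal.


E[|E(G)|] = C(125, 2)·p = 7750 · (1/1250) = 31/5.
E[α(G)] ≥ n − E[|E(G)|] = 125 − 31/5 = 594/5.
Numerically: ≈ 118.8000.
(This is only a lower bound; the true E[α(G)] may be larger.)

E[α(G)] ≥ 594/5 ≈ 118.8000.


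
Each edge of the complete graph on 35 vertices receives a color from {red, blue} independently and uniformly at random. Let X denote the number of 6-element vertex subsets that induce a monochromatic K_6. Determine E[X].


Let X = Σ_S X_S over the C(35, 6) = 1623160 subsets S of size 6, where X_S = 1 if the K_6 on S is monochromatic.
For a fixed S, the K_6 on S has C(6, 2) = 15 edges. P[all 15 edges red] = (1/2)^15, and likewise for blue, so P[monochromatic] = 2·(1/2)^15 = 2^{1 − 15} = 1/16384.
By linearity: E[X] = C(35, 6) · 2^{1 − 15} = 1623160 · 1/16384 = 202895/2048.
Numerically: E[X] ≈ 99.070.

E[X] = C(35,6)·2^(1−C(6,2)) = 202895/2048 ≈ 99.070.


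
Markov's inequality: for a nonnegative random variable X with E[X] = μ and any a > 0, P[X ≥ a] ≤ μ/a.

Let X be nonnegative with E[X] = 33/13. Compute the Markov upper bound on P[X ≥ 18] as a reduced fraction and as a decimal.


μ = E[X] = 33/13, a = 18.
Markov: P[X ≥ 18] ≤ μ/a = (33/13)/18 = 11/78.
Numerically: ≈ 0.1410.
(Since a = 18 > μ = 2.5385, the bound 11/78 is < 1 and informative.)

P[X ≥ 18] ≤ 11/78 ≈ 0.1410.


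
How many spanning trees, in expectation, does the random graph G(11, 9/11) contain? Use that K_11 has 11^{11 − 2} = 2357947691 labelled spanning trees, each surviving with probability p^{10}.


K_11 has 11^{11 − 2} = 2357947691 labelled spanning trees.
For each such spanning tree H, let X_H = 1 if all 10 edges of H are present in G. Then P[X_H = 1] = p^{10} = (9/11)^{10} = 3486784401/25937424601.
By linearity: E[X] = Σ_H E[X_H] = 2357947691 · p^{10} = 2357947691 · 3486784401/25937424601 = 3486784401/11.
Numerically: E[X] ≈ 3.17e+08.

E[X] = 2357947691 · (9/11)^{10} = 3486784401/11 ≈ 3.17e+08.


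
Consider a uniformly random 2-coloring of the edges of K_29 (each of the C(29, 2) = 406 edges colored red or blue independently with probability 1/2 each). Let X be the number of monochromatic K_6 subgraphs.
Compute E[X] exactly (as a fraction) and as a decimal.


Let X = Σ_S X_S over the C(29, 6) = 475020 subsets S of size 6, where X_S = 1 if the K_6 on S is monochromatic.
For a fixed S, the K_6 on S has C(6, 2) = 15 edges. P[all 15 edges red] = (1/2)^15, and likewise for blue, so P[monochromatic] = 2·(1/2)^15 = 2^{1 − 15} = 1/16384.
By linearity of expectation: E[X] = C(29, 6) · 2^{1 − 15} = 475020 · 1/16384 = 118755/4096.
Numerically: E[X] ≈ 28.9929.

E[X] = C(29,6)·2^(1−C(6,2)) = 118755/4096 ≈ 28.9929.


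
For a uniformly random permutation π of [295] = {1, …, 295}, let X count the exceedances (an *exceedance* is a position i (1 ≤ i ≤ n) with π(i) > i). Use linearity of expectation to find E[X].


Write X = Σ_{i=1}^{295} X_i, where X_i = 1_{π(i) > i}.
For each fixed i, π(i) is uniform over {1, …, 295} (marginal of a uniform permutation), so P[π(i) > i] = (n − i)/n. Summing: Σ_{i=1}^{295} (n − i)/n = (0 + 1 + … + 294)/295 = 295(295 − 1)/(2·295) = (295 − 1)/2.
Hence E[X] = Σ_{i=1}^{295} (295 − i)/295 = 147 ≈ 147.0000.

E[X] = 147 = 147.0000.


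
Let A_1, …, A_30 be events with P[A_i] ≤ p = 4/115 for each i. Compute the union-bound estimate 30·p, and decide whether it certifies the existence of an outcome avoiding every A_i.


Union bound: P[∪_{i=1}^{30} A_i] ≤ Σ_i P[A_i] ≤ 30·p = 30·(4/115) = 24/23.
Numerically: 24/23 ≈ 1.043478.
Is 24/23 < 1? NO.
Since the bound 24/23 is ≥ 1, the union bound is uninformative here; it does NOT by itself certify existence.

30·p = 24/23 ≈ 1.043478; existence NOT certified by the union bound.


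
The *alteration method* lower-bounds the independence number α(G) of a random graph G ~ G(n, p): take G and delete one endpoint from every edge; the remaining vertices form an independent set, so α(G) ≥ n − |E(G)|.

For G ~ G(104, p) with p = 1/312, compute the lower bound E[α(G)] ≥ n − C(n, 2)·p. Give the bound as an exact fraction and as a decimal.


E[|E(G)|] = C(104, 2)·p = 5356 · (1/312) = 103/6.
E[α(G)] ≥ n − E[|E(G)|] = 104 − 103/6 = 521/6.
Numerically: ≈ 86.8333.
(This is only a lower bound; the true E[α(G)] may be larger.)

E[α(G)] ≥ 521/6 ≈ 86.8333.


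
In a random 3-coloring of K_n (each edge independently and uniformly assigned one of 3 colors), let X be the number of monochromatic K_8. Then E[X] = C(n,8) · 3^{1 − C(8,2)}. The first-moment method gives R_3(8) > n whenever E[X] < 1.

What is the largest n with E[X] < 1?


We need C(n, 8) · 3^{1 − 28} < 1, i.e. C(n, 8) < 3^{28 − 1} = 7625597484987.
Check values of n near the boundary:
  n = 152: C(152, 8) = 5859727868575; 5859727868575 < 7625597484987? YES
  n = 153: C(153, 8) = 6183023199255; 6183023199255 < 7625597484987? YES
  n = 154: C(154, 8) = 6521818990995; 6521818990995 < 7625597484987? YES
  n = 155: C(155, 8) = 6876747915675; 6876747915675 < 7625597484987? YES
  n = 156: C(156, 8) = 7248464019225; 7248464019225 < 7625597484987? YES
  n = 157: C(157, 8) = 7637643295425; 7637643295425 < 7625597484987? NO
  n = 158: C(158, 8) = 8044984271181; 8044984271181 < 7625597484987? NO
The largest n with C(n, 8) < 7625597484987 is n = 156 (where E[X] = 805384891025/847288609443 ≈ 0.9505437). Hence R_3(8) > 156, i.e. R_3(8) ≥ 157.

Largest n = 156; hence R_3(8) > 156.


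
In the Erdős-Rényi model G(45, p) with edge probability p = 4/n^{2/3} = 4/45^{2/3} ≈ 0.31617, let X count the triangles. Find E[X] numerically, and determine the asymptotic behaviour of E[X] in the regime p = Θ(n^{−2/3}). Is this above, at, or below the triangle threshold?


Number of potential triangles: C(45, 3) = 14190.
Each occurs with probability p³ ≈ (0.31617)³ ≈ 3.1604938e-02.
By linearity: E[X] = C(45, 3)·p³ ≈ 14190 · 3.1604938e-02 ≈ 448.47407.
Since α = 2/3 < 1, p = c/n^{2/3} ≫ 1/n is above the triangle threshold p ~ 1/n. Asymptotically E[X] ~ (c³/6)·n^{3(1−α)} = (4³/6)·n^{1} → ∞; triangles are abundant w.h.p.

E[X] ≈ 448.47407; in regime p = Θ(1/n^{2/3}) E[X] diverges (above the triangle threshold p ~ 1/n).


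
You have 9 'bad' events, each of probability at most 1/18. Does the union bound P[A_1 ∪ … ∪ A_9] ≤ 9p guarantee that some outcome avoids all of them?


Union bound: P[∪_{i=1}^{9} A_i] ≤ Σ_i P[A_i] ≤ 9·p = 9·(1/18) = 1/2.
Numerically: 1/2 ≈ 0.5000000.
Is 1/2 < 1? YES.
Since P[∪ A_i] ≤ 1/2 < 1, the complement has P[∩ A_i^c] ≥ 1 − 1/2 = 1/2 > 0, so some outcome avoids every A_i.

9·p = 1/2 ≈ 0.5000000; existence CERTIFIED by the union bound.


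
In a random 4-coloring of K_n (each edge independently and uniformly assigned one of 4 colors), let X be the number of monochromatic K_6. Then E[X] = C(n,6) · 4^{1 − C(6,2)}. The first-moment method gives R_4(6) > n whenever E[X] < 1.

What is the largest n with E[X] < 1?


We need C(n, 6) · 4^{1 − 15} < 1, i.e. C(n, 6) < 4^{15 − 1} = 268435456.
Check values of n near the boundary:
  n = 76: C(76, 6) = 218618940; 218618940 < 268435456? YES
  n = 77: C(77, 6) = 237093780; 237093780 < 268435456? YES
  n = 78: C(78, 6) = 256851595; 256851595 < 268435456? YES
  n = 79: C(79, 6) = 277962685; 277962685 < 268435456? NO
The largest n with C(n, 6) < 268435456 is n = 78 (where E[X] = 256851595/268435456 ≈ 0.9568). Hence R_4(6) > 78, i.e. R_4(6) ≥ 79.

Largest n = 78; hence R_4(6) > 78.


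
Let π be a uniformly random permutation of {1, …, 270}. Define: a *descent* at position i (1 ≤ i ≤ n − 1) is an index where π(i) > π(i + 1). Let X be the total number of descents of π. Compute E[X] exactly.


Write X = Σ X_I over i = 1, …, 269, with X_I the indicator of one descent.
There are 269 indicators.
For each fixed i, the pair (π(i), π(i+1)) is a uniformly random ordered pair of distinct values from {1, …, 270}; by symmetry P[π(i) > π(i+1)] = 1/2.
By linearity: E[X] = 269 · (1/2) = (270 − 1) · (1/2) = 269/2 ≈ 134.5000.

E[X] = 269/2 = 134.5000.


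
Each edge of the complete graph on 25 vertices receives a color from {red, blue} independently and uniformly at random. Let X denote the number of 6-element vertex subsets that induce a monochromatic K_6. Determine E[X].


Let X = Σ_S X_S over the C(25, 6) = 177100 subsets S of size 6, where X_S = 1 if the K_6 on S is monochromatic.
For a fixed S, the K_6 on S has C(6, 2) = 15 edges. P[all 15 edges red] = (1/2)^15, and likewise for blue, so P[monochromatic] = 2·(1/2)^15 = 2^{1 − 15} = 1/16384.
By linearity: E[X] = C(25, 6) · 2^{1 − 15} = 177100 · 1/16384 = 44275/4096.
Numerically: E[X] ≈ 10.8093.

E[X] = C(25,6)·2^(1−C(6,2)) = 44275/4096 ≈ 10.8093.


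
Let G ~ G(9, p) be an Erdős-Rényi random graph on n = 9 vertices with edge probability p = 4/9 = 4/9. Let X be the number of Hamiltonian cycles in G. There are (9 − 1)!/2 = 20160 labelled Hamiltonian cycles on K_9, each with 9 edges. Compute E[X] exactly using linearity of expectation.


K_9 has (9 − 1)!/2 = 20160 labelled Hamiltonian cycles.
For each such Hamiltonian cycle H, let X_H = 1 if all 9 edges of H are present in G. Then P[X_H = 1] = p^{9} = (4/9)^{9} = 262144/387420489.
By linearity of expectation: E[X] = Σ_H E[X_H] = 20160 · p^{9} = 20160 · 262144/387420489 = 587202560/43046721.
Numerically: E[X] ≈ 13.64.

E[X] = 20160 · (4/9)^{9} = 587202560/43046721 ≈ 13.64.


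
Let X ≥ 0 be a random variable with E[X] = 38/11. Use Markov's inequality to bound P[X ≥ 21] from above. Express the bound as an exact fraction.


μ = E[X] = 38/11, a = 21.
Markov: P[X ≥ 21] ≤ μ/a = (38/11)/21 = 38/231.
Numerically: ≈ 0.16450.
(Since a = 21 > μ = 3.45455, the bound 38/231 is < 1 and informative.)

P[X ≥ 21] ≤ 38/231 ≈ 0.16450.


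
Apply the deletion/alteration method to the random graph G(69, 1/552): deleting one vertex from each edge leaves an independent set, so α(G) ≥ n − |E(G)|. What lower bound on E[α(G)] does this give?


E[|E(G)|] = C(69, 2)·p = 2346 · (1/552) = 17/4.
E[α(G)] ≥ n − E[|E(G)|] = 69 − 17/4 = 259/4.
Numerically: ≈ 64.750000.
(This is only a lower bound; the true E[α(G)] may be larger.)

E[α(G)] ≥ 259/4 ≈ 64.750000.


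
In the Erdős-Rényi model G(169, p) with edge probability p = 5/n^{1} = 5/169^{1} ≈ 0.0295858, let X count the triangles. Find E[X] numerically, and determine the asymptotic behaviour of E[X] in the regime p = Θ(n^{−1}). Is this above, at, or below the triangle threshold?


Number of potential triangles: C(169, 3) = 790244.
Each occurs with probability p³ ≈ (0.0295858)³ ≈ 2.58970264e-05.
By linearity: E[X] = C(169, 3)·p³ ≈ 790244 · 2.58970264e-05 ≈ 20.464970.
Here α = 1, so p = 5/n is exactly at the triangle threshold p ~ 1/n. Asymptotically E[X] → c³/6 = 5³/6 = 125/6 ≈ 20.833333, a bounded constant. In this regime the triangle count is asymptotically Poisson(c³/6).

E[X] ≈ 20.464970; in regime p = Θ(1/n^{1}) E[X] stays bounded (at the triangle threshold p ~ 1/n).


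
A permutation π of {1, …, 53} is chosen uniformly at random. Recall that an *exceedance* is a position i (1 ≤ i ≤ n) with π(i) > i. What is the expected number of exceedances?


Write X = Σ_{i=1}^{53} X_i, where X_i = 1_{π(i) > i}.
For each fixed i, π(i) is uniform over {1, …, 53} (marginal of a uniform permutation), so P[π(i) > i] = (n − i)/n. Summing: Σ_{i=1}^{53} (n − i)/n = (0 + 1 + … + 52)/53 = 53(53 − 1)/(2·53) = (53 − 1)/2.
Hence E[X] = Σ_{i=1}^{53} (53 − i)/53 = 26 ≈ 26.0000.

E[X] = 26 = 26.0000.


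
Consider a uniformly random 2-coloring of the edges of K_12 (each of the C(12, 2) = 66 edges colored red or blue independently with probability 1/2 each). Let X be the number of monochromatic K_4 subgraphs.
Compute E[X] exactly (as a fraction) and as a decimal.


Let X = Σ_S X_S over the C(12, 4) = 495 subsets S of size 4, where X_S = 1 if the K_4 on S is monochromatic.
For a fixed S, the K_4 on S has C(4, 2) = 6 edges. P[all 6 edges red] = (1/2)^6, and likewise for blue, so P[monochromatic] = 2·(1/2)^6 = 2^{1 − 6} = 1/32.
By linearity: E[X] = C(12, 4) · 2^{1 − 6} = 495 · 1/32 = 495/32.
Numerically: E[X] ≈ 15.46875.

E[X] = C(12,4)·2^(1−C(4,2)) = 495/32 ≈ 15.46875.
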